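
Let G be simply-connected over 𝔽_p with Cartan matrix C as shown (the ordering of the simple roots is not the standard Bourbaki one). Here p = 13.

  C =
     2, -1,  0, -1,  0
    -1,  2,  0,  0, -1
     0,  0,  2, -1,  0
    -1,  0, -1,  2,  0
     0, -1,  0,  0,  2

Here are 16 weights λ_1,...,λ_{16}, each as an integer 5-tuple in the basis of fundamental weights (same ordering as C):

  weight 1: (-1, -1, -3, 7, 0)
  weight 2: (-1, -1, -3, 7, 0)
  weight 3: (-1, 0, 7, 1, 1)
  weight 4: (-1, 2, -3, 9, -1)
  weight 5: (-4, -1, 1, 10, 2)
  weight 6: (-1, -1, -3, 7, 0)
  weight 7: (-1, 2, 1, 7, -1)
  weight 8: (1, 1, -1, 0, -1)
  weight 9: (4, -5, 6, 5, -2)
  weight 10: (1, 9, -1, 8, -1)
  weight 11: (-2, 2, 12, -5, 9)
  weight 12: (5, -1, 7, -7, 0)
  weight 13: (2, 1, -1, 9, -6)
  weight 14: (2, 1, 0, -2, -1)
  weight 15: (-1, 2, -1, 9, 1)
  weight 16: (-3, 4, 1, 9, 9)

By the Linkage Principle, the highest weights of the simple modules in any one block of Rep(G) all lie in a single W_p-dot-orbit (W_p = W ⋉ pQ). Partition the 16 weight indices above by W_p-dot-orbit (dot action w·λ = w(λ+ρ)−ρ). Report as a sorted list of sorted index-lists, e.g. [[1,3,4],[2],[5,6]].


Dynkin diagram of C (from the 8 off-diagonal −1 entries): A_5.

Ā_13 reps of the 16 weights (A_5, coords as presented):

  [1] (0, 0, 2, 6, 1) · [2] (0, 0, 2, 6, 1) · [3] (0, 1, 8, 2, 2) · [4] (0, 3, 2, 8, 0) · [5] (0, 3, 2, 8, 0) · [6] (0, 0, 2, 6, 1) · [7] (0, 3, 2, 8, 0) · [8] (2, 2, 0, 1, 0) · [9] (0, 0, 2, 6, 1) · [10] (2, 2, 0, 1, 0) · [11] (2, 2, 0, 1, 0) · [12] (0, 0, 2, 6, 1) · [13] (0, 3, 2, 8, 0) · [14] (2, 2, 0, 1, 0) · [15] (0, 3, 2, 8, 0) · [16] (0, 1, 8, 2, 2)

The 16 indices split into 4 linkage classes (same alcove rep ⇔ same W_13-dot-orbit):

[[1, 2, 6, 9, 12], [3, 16], [4, 5, 7, 13, 15], [8, 10, 11, 14]]


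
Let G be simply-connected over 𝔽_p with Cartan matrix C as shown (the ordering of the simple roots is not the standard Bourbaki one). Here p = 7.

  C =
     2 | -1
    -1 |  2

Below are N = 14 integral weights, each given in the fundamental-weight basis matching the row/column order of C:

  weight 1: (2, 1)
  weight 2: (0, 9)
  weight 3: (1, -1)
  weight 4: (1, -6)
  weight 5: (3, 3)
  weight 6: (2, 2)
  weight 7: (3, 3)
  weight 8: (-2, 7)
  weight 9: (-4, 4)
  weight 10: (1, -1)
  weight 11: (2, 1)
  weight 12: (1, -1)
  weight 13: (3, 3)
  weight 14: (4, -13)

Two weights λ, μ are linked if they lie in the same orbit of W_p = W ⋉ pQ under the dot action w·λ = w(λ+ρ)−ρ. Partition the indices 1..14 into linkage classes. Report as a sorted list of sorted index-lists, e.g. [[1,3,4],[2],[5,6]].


Cartan matrix: type A_2 (|W|=6); un-permuting the 2 rows.

Alcove-folded reps (p=7, 14 weights, presented ϖ-order):

  [1] (3, 2)
  [2] (3, 3)
  [3] (2, 0)
  [4] (3, 2)
  [5] (3, 3)
  [6] (3, 3)
  [7] (3, 3)
  [8] (0, 6)
  [9] (3, 2)
  [10] (2, 0)
  [11] (3, 2)
  [12] (2, 0)
  [13] (3, 3)
  [14] (2, 0)

These 14 weights hit 4 W_7-dot-orbits; sizes (4, 5, 4, 1):

[[1, 4, 9, 11], [2, 5, 6, 7, 13], [3, 10, 12, 14], [8]]


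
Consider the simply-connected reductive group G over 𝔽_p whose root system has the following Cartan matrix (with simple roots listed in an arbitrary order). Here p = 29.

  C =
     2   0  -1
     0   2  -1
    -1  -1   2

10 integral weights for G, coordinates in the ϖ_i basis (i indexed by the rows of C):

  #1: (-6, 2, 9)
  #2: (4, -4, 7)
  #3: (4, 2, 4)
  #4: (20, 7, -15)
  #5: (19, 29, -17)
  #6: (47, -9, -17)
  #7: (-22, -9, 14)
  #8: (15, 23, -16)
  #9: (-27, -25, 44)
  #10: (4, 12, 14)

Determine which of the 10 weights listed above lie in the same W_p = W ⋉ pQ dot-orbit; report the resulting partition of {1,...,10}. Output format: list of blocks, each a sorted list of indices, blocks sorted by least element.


Cartan matrix: type A_3 (|W|=24); un-permuting the 3 rows.

W_29-reps of the 10 weights in Ā_29 (same 3-coord order as C):

  [1] (5, 3, 5);  [2] (5, 3, 5);  [3] (5, 3, 5);  [4] (7, 6, 8);  [5] (1, 9, 15);  [6] (5, 3, 5);  [7] (7, 6, 8);  [8] (1, 9, 15);  [9] (5, 3, 5);  [10] (1, 9, 15)

These 10 weights hit 3 W_29-dot-orbits; sizes (5, 2, 3):

[[1, 2, 3, 6, 9], [4, 7], [5, 8, 10]]


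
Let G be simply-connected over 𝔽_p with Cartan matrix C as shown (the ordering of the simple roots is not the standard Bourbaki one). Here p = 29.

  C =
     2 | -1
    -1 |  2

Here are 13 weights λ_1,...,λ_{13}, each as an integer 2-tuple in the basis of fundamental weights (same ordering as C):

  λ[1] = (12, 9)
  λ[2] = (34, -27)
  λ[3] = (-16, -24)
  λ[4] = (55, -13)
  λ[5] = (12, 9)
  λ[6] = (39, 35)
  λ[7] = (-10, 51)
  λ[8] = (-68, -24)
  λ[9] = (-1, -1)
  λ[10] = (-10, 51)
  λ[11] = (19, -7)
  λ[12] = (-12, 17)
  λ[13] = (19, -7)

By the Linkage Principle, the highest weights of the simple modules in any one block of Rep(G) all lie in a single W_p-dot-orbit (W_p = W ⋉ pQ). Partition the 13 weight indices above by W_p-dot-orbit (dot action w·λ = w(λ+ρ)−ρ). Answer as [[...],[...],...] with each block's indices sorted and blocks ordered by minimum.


Cartan matrix: type A_2 (|W|=6); un-permuting the 2 rows.

Alcove-folded reps (p=29, 13 weights, presented ϖ-order):

  1: (13, 10)
  2: (3, 20)
  3: (14, 6)
  4: (2, 15)
  5: (13, 10)
  6: (11, 7)
  7: (14, 6)
  8: (3, 20)
  9: (0, 0)
  10: (14, 6)
  11: (14, 6)
  12: (11, 7)
  13: (14, 6)

Grouping the 13 weights by Ā_29-representative: 6 linkage classes.

[[1, 5], [2, 8], [3, 7, 10, 11, 13], [4], [6, 12], [9]]


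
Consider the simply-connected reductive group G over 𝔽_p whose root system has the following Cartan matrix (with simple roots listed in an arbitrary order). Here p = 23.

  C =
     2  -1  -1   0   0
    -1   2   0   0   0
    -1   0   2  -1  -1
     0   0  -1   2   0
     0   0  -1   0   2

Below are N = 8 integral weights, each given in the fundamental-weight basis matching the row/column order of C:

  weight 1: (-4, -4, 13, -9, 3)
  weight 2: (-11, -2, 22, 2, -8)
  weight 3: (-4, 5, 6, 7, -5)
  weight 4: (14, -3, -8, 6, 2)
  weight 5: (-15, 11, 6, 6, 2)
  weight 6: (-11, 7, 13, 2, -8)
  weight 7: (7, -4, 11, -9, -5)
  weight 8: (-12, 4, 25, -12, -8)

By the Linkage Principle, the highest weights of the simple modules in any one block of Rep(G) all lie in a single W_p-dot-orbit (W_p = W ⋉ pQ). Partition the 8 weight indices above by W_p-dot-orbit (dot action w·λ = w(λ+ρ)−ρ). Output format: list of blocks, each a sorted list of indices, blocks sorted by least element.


Type D_5, rank 5, |W|=1920; reorder rows/cols to standard.

W_23-reps of the 8 weights in Ā_23 (same 5-coord order as C):

  λ_1+ρ ↦ (3, 3, 0, 8, 4)
  λ_2+ρ ↦ (5, 2, 3, 0, 4)
  λ_3+ρ ↦ (3, 3, 0, 8, 4)
  λ_4+ρ ↦ (5, 2, 3, 0, 4)
  λ_5+ρ ↦ (5, 2, 3, 0, 4)
  λ_6+ρ ↦ (5, 2, 3, 0, 4)
  λ_7+ρ ↦ (3, 3, 0, 8, 4)
  λ_8+ρ ↦ (3, 3, 0, 8, 4)

These 8 weights hit 2 W_23-dot-orbits; sizes (4, 4):

[[1, 3, 7, 8], [2, 4, 5, 6]]


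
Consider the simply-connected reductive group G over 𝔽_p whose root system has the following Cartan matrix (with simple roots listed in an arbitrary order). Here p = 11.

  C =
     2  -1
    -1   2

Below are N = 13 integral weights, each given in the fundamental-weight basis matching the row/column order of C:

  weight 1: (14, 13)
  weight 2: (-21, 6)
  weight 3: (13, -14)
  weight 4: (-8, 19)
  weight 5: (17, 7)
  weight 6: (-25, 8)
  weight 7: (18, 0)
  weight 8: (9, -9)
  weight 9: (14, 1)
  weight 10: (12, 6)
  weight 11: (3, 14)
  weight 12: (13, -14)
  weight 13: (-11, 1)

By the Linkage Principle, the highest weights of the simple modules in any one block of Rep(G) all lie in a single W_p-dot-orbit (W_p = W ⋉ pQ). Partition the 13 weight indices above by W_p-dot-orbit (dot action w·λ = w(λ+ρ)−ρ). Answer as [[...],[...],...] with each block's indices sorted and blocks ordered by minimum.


Dynkin diagram of C (from the 2 off-diagonal −1 entries): A_2.

Each λ_j+ρ reduced to Ā_11; 2-tuples below use C's row order:

  λ_1+ρ ↦ (4, 3)
  λ_2+ρ ↦ (2, 2)
  λ_3+ρ ↦ (2, 8)
  λ_4+ρ ↦ (2, 2)
  λ_5+ρ ↦ (4, 3)
  λ_6+ρ ↦ (2, 2)
  λ_7+ρ ↦ (2, 8)
  λ_8+ρ ↦ (2, 8)
  λ_9+ρ ↦ (5, 4)
  λ_10+ρ ↦ (2, 2)
  λ_11+ρ ↦ (4, 3)
  λ_12+ρ ↦ (2, 8)
  λ_13+ρ ↦ (2, 8)

These 13 weights hit 4 W_11-dot-orbits; sizes (3, 4, 5, 1):

[[1, 5, 11], [2, 4, 6, 10], [3, 7, 8, 12, 13], [9]]


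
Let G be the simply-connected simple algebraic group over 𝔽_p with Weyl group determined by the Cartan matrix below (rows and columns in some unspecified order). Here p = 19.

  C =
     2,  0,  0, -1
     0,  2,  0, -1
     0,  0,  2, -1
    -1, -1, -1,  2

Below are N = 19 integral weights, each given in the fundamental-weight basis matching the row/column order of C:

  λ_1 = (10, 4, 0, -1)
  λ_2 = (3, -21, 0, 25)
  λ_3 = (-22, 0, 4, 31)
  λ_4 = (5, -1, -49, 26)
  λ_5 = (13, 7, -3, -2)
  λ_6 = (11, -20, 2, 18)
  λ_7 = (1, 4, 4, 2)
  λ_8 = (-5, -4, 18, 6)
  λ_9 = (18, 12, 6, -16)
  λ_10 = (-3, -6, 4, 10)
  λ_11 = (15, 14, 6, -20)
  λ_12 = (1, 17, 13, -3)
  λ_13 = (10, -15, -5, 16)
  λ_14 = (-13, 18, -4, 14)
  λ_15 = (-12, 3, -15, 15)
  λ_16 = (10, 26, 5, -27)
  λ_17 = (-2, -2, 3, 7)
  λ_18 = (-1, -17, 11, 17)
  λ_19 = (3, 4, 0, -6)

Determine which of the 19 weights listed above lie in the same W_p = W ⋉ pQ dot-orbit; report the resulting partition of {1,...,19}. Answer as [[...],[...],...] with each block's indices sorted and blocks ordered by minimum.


Type D_4, rank 4, |W|=192; reorder rows/cols to standard.

W_19-reps of the 19 weights in Ā_19 (same 4-coord order as C):

  [1] (11, 5, 1, 0);  [2] (1, 1, 4, 6);  [3] (11, 5, 1, 0);  [4] (4, 2, 8, 0);  [5] (11, 5, 1, 0);  [6] (3, 4, 12, 0);  [7] (2, 5, 5, 3);  [8] (3, 4, 12, 0);  [9] (4, 2, 8, 0);  [10] (2, 5, 5, 3);  [11] (3, 4, 12, 0);  [12] (11, 5, 1, 0);  [13] (2, 5, 5, 3);  [14] (3, 4, 12, 0);  [15] (2, 5, 5, 3);  [16] (1, 1, 4, 6);  [17] (1, 1, 4, 6);  [18] (11, 5, 1, 0);  [19] (1, 0, 4, 0)

The 19 indices split into 6 linkage classes (same alcove rep ⇔ same W_19-dot-orbit):

[[1, 3, 5, 12, 18], [2, 16, 17], [4, 9], [6, 8, 11, 14], [7, 10, 13, 15], [19]]


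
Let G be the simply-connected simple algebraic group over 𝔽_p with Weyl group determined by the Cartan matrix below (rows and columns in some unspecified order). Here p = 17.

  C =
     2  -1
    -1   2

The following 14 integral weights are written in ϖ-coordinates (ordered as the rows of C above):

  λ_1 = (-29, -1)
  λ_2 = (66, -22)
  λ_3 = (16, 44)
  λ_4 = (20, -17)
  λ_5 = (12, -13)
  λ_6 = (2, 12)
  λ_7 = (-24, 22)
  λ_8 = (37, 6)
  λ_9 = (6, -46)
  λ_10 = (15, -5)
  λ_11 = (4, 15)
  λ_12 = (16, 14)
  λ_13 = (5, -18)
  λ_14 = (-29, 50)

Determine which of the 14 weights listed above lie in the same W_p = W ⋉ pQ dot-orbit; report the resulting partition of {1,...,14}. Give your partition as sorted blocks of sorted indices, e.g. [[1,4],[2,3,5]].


A_2 Cartan matrix, 2 simple roots permuted; ρ=(1,1).

Alcove-folded reps (p=17, 14 weights, presented ϖ-order):

  [1] (11, 6) · [2] (1, 12) · [3] (11, 6) · [4] (1, 12) · [5] (1, 12) · [6] (3, 13) · [7] (11, 6) · [8] (7, 6) · [9] (7, 6) · [10] (12, 4) · [11] (1, 12) · [12] (2, 0) · [13] (11, 6) · [14] (11, 6)

Linkage partition of the 14 weights (6 classes, p=17):

[[1, 3, 7, 13, 14], [2, 4, 5, 11], [6], [8, 9], [10], [12]]


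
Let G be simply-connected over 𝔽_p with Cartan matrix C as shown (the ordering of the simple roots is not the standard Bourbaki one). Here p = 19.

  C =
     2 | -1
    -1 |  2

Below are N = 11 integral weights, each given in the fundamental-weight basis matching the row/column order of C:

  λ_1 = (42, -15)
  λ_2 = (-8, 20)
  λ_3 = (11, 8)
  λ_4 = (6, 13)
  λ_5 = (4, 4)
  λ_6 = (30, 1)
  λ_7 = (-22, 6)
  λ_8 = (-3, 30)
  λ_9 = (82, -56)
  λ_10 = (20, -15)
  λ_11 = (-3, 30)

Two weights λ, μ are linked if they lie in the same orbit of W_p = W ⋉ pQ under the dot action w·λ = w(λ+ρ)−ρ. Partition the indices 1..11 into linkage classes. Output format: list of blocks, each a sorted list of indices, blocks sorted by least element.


C ↔ A_2 under row/col permutation; |W(A_2)| = 6.

Alcove-folded reps (p=19, 11 weights, presented ϖ-order):

    λ_1+ρ ↦ (5, 5)
    λ_2+ρ ↦ (5, 12)
    λ_3+ρ ↦ (10, 7)
    λ_4+ρ ↦ (5, 12)
    λ_5+ρ ↦ (5, 5)
    λ_6+ρ ↦ (5, 12)
    λ_7+ρ ↦ (5, 12)
    λ_8+ρ ↦ (10, 7)
    λ_9+ρ ↦ (10, 7)
    λ_10+ρ ↦ (5, 12)
    λ_11+ρ ↦ (10, 7)

Grouping the 11 weights by Ā_19-representative: 3 linkage classes.

[[1, 5], [2, 4, 6, 7, 10], [3, 8, 9, 11]]


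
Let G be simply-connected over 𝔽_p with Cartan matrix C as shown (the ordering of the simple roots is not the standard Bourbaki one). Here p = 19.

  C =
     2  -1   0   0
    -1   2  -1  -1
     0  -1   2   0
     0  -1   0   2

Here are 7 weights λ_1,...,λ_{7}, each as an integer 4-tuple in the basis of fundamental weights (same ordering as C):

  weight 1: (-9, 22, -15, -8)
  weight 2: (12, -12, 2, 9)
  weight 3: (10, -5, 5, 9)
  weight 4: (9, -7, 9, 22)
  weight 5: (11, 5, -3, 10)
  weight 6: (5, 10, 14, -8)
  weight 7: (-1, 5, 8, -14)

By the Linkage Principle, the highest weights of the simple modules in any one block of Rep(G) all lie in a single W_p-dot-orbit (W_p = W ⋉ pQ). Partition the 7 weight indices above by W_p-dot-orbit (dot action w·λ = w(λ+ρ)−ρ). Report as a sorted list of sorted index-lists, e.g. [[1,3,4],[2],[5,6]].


Type D_4, rank 4, |W|=192; reorder rows/cols to standard.

Alcove-folded reps (p=19, 7 weights, presented ϖ-order):

  λ_1 → (2, 2, 8, 1) · λ_2 → (2, 2, 8, 1) · λ_3 → (7, 0, 2, 6) · λ_4 → (4, 4, 4, 1) · λ_5 → (2, 2, 8, 1) · λ_6 → (7, 0, 2, 6) · λ_7 → (7, 0, 2, 6)

3 distinct reps among the 7 weights ⇒ 3 W_19-linkage classes:

[[1, 2, 5], [3, 6, 7], [4]]


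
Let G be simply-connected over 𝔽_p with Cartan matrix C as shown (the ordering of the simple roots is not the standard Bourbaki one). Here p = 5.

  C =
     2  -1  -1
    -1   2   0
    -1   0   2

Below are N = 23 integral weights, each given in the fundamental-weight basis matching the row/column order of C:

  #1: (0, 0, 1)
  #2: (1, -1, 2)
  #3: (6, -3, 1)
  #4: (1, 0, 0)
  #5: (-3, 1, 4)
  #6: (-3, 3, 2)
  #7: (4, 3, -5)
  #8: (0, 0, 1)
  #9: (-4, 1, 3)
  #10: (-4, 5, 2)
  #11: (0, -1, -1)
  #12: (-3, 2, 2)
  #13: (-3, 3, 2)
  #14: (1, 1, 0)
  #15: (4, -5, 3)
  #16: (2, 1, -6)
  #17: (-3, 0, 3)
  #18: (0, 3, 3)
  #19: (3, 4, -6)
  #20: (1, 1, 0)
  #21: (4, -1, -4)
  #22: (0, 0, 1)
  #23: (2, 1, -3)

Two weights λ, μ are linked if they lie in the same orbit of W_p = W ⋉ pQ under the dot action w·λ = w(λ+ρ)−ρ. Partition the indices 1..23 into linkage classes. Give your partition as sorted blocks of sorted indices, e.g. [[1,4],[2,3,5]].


Dynkin diagram of C (from the 4 off-diagonal −1 entries): A_3.

W_5-reps of the 23 weights in Ā_5 (same 3-coord order as C):

  λ_1+ρ ↦ (1, 1, 2) · λ_2+ρ ↦ (2, 0, 3) · λ_3+ρ ↦ (1, 2, 2) · λ_4+ρ ↦ (2, 1, 1) · λ_5+ρ ↦ (2, 0, 3) · λ_6+ρ ↦ (2, 2, 1) · λ_7+ρ ↦ (1, 0, 0) · λ_8+ρ ↦ (1, 1, 2) · λ_9+ρ ↦ (2, 1, 1) · λ_10+ρ ↦ (2, 2, 1) · λ_11+ρ ↦ (1, 0, 0) · λ_12+ρ ↦ (2, 1, 1) · λ_13+ρ ↦ (2, 2, 1) · λ_14+ρ ↦ (2, 2, 1) · λ_15+ρ ↦ (1, 0, 0) · λ_16+ρ ↦ (2, 0, 3) · λ_17+ρ ↦ (1, 1, 2) · λ_18+ρ ↦ (1, 0, 0) · λ_19+ρ ↦ (1, 0, 0) · λ_20+ρ ↦ (2, 2, 1) · λ_21+ρ ↦ (2, 0, 3) · λ_22+ρ ↦ (1, 1, 2) · λ_23+ρ ↦ (1, 2, 2)

The 23 indices split into 6 linkage classes (same alcove rep ⇔ same W_5-dot-orbit):

[[1, 8, 17, 22], [2, 5, 16, 21], [3, 23], [4, 9, 12], [6, 10, 13, 14, 20], [7, 11, 15, 18, 19]]


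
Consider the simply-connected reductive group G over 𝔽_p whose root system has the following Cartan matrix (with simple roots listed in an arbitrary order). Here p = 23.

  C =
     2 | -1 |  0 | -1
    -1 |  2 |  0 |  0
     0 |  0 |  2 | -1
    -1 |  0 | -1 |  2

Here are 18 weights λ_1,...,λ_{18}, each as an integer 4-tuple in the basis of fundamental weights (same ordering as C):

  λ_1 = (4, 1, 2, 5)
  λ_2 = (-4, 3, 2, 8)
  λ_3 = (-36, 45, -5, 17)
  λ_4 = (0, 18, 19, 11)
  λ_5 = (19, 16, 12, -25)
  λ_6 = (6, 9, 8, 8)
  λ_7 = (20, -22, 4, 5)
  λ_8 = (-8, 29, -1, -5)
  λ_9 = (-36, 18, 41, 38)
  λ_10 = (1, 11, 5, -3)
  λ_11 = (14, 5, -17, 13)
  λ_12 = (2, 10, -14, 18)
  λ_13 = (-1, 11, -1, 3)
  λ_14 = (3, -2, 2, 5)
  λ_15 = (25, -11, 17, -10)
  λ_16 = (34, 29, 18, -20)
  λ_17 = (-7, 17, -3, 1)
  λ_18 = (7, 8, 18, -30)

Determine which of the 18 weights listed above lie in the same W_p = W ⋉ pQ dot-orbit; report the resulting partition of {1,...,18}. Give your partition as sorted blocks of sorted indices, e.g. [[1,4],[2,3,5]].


Root system A_4: the 4×4 matrix C matches after relabeling.

Each λ_j+ρ reduced to Ā_23; 4-tuples below use C's row order:

  1: (5, 2, 3, 6)
  2: (3, 1, 3, 6)
  3: (0, 12, 4, 2)
  4: (3, 1, 3, 6)
  5: (3, 1, 3, 6)
  6: (5, 2, 3, 6)
  7: (0, 12, 4, 2)
  8: (0, 12, 0, 4)
  9: (0, 12, 0, 4)
  10: (0, 12, 4, 2)
  11: (7, 6, 2, 2)
  12: (3, 1, 3, 6)
  13: (0, 12, 0, 4)
  14: (3, 1, 3, 6)
  15: (5, 2, 3, 6)
  16: (0, 12, 0, 4)
  17: (0, 12, 4, 2)
  18: (7, 6, 2, 2)

Partition of {1..18} into 5 W_23-dot-orbits:

[[1, 6, 15], [2, 4, 5, 12, 14], [3, 7, 10, 17], [8, 9, 13, 16], [11, 18]]


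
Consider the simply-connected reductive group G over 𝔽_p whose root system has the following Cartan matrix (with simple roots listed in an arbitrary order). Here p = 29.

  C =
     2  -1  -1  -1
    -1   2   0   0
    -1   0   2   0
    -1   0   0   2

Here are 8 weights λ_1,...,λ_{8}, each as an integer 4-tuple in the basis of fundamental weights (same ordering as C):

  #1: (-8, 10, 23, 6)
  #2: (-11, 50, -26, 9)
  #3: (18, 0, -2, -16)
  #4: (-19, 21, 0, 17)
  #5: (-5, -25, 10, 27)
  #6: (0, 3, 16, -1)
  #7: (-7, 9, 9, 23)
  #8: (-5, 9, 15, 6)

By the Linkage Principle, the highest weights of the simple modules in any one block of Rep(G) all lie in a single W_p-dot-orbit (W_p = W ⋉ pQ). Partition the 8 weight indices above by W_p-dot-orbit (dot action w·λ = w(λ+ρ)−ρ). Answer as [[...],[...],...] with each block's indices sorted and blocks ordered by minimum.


C ↔ D_4 under row/col permutation; |W(D_4)| = 192.

λ_j+ρ reflected into Ā_29 (⟨·,θ^∨⟩≤29); 4-tuples as given:

  λ_1+ρ ↦ (1, 4, 17, 0)
  λ_2+ρ ↦ (4, 6, 12, 3)
  λ_3+ρ ↦ (3, 1, 1, 15)
  λ_4+ρ ↦ (1, 4, 17, 0)
  λ_5+ρ ↦ (1, 4, 17, 0)
  λ_6+ρ ↦ (1, 4, 17, 0)
  λ_7+ρ ↦ (3, 1, 1, 15)
  λ_8+ρ ↦ (4, 6, 12, 3)

The 8 indices split into 3 linkage classes (same alcove rep ⇔ same W_29-dot-orbit):

[[1, 4, 5, 6], [2, 8], [3, 7]]


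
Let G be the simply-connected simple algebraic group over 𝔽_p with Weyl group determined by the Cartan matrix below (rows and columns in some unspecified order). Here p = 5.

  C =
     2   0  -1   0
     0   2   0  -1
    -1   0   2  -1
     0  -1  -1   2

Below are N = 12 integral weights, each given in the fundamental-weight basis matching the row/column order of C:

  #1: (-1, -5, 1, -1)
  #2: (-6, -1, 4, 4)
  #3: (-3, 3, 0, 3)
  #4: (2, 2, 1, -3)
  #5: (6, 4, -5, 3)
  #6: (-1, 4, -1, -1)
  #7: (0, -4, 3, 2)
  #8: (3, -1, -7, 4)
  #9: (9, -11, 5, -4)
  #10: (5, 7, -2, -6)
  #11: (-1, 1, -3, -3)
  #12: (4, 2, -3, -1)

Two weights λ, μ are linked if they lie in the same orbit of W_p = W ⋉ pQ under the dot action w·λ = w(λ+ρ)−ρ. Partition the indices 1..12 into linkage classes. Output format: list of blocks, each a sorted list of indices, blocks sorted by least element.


A_4 Cartan matrix, 4 simple roots permuted; ρ=(1,1,1,1).

Alcove-folded reps (p=5, 12 weights, presented ϖ-order):

  1: (2, 0, 0, 2)
  2: (0, 5, 0, 0)
  3: (1, 0, 2, 1)
  4: (2, 0, 0, 2)
  5: (2, 0, 2, 0)
  6: (0, 5, 0, 0)
  7: (2, 0, 2, 0)
  8: (1, 0, 3, 0)
  9: (2, 0, 0, 2)
  10: (2, 0, 2, 0)
  11: (2, 0, 0, 2)
  12: (2, 0, 0, 2)

5 distinct reps among the 12 weights ⇒ 5 W_5-linkage classes:

[[1, 4, 9, 11, 12], [2, 6], [3], [5, 7, 10], [8]]


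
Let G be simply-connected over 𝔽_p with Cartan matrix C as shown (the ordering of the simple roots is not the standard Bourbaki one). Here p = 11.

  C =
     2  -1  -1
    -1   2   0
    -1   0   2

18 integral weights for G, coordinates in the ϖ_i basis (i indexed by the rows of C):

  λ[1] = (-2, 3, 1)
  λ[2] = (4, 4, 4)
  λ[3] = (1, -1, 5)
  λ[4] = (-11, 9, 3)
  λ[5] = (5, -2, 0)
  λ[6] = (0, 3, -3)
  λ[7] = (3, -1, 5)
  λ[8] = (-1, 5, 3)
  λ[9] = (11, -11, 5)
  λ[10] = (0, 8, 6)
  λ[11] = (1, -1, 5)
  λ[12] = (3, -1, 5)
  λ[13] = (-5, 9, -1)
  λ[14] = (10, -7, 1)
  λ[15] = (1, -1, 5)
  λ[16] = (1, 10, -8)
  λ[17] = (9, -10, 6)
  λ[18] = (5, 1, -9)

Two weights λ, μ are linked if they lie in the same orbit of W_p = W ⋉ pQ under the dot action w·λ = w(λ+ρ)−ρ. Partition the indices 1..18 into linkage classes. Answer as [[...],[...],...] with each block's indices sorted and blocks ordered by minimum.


C ↔ A_3 under row/col permutation; |W(A_3)| = 24.

λ_j+ρ reflected into Ā_11 (⟨·,θ^∨⟩≤11); 3-tuples as given:

  λ_1+ρ ↦ (1, 3, 1) · λ_2+ρ ↦ (5, 1, 1) · λ_3+ρ ↦ (2, 0, 6) · λ_4+ρ ↦ (4, 0, 6) · λ_5+ρ ↦ (5, 1, 1) · λ_6+ρ ↦ (1, 3, 1) · λ_7+ρ ↦ (4, 0, 6) · λ_8+ρ ↦ (0, 6, 4) · λ_9+ρ ↦ (1, 3, 1) · λ_10+ρ ↦ (1, 3, 1) · λ_11+ρ ↦ (2, 0, 6) · λ_12+ρ ↦ (4, 0, 6) · λ_13+ρ ↦ (0, 6, 4) · λ_14+ρ ↦ (5, 4, 0) · λ_15+ρ ↦ (2, 0, 6) · λ_16+ρ ↦ (5, 4, 0) · λ_17+ρ ↦ (1, 3, 1) · λ_18+ρ ↦ (2, 0, 6)

6 distinct reps among the 18 weights ⇒ 6 W_11-linkage classes:

[[1, 6, 9, 10, 17], [2, 5], [3, 11, 15, 18], [4, 7, 12], [8, 13], [14, 16]]


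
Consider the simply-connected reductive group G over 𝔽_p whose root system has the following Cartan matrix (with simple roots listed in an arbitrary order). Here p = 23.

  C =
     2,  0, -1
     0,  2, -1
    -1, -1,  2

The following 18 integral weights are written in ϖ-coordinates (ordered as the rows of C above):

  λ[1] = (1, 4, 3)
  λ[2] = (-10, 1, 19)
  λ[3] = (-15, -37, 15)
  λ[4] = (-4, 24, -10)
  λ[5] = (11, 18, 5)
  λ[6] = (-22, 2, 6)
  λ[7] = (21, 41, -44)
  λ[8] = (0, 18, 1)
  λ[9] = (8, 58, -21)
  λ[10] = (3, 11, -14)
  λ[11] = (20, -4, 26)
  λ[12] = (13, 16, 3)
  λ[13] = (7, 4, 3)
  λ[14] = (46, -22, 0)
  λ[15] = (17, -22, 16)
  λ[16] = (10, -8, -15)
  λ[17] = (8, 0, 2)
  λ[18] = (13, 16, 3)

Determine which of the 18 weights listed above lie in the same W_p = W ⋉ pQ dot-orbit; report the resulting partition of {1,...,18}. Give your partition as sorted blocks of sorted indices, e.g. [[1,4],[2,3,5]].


Root system A_3: the 3×3 matrix C matches after relabeling.

Folding the 18 weights λ_j+ρ into Ā_23 (reps in the given 3-coord order):

    λ_1 → (2, 5, 4)
    λ_2 → (9, 2, 11)
    λ_3 → (7, 11, 3)
    λ_4 → (7, 11, 3)
    λ_5 → (2, 5, 4)
    λ_6 → (7, 11, 3)
    λ_7 → (1, 19, 2)
    λ_8 → (1, 19, 2)
    λ_9 → (7, 11, 3)
    λ_10 → (9, 1, 3)
    λ_11 → (1, 19, 2)
    λ_12 → (2, 5, 4)
    λ_13 → (8, 5, 4)
    λ_14 → (1, 19, 2)
    λ_15 → (2, 5, 4)
    λ_16 → (7, 11, 3)
    λ_17 → (9, 1, 3)
    λ_18 → (2, 5, 4)

6 distinct reps among the 18 weights ⇒ 6 W_23-linkage classes:

[[1, 5, 12, 15, 18], [2], [3, 4, 6, 9, 16], [7, 8, 11, 14], [10, 17], [13]]


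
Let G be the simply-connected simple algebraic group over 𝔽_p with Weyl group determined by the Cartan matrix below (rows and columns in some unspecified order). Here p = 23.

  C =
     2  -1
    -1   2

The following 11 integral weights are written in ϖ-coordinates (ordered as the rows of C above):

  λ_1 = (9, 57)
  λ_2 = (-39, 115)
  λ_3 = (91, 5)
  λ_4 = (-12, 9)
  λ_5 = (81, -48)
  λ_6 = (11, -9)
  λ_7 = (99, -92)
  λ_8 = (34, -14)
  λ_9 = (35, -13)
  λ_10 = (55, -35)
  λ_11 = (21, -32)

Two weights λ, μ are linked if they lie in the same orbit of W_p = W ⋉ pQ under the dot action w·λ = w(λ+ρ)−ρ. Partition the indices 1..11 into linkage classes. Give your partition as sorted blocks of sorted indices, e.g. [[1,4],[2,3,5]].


Cartan matrix: type A_2 (|W|=6); un-permuting the 2 rows.

Folding the 11 weights λ_j+ρ into Ā_23 (reps in the given 2-coord order):

  λ_1 → (1, 10);  λ_2 → (1, 14);  λ_3 → (17, 0);  λ_4 → (10, 1);  λ_5 → (1, 10);  λ_6 → (4, 8);  λ_7 → (1, 14);  λ_8 → (10, 1);  λ_9 → (10, 1);  λ_10 → (1, 10);  λ_11 → (1, 14)

Partition of {1..11} into 5 W_23-dot-orbits:

[[1, 5, 10], [2, 7, 11], [3], [4, 8, 9], [6]]


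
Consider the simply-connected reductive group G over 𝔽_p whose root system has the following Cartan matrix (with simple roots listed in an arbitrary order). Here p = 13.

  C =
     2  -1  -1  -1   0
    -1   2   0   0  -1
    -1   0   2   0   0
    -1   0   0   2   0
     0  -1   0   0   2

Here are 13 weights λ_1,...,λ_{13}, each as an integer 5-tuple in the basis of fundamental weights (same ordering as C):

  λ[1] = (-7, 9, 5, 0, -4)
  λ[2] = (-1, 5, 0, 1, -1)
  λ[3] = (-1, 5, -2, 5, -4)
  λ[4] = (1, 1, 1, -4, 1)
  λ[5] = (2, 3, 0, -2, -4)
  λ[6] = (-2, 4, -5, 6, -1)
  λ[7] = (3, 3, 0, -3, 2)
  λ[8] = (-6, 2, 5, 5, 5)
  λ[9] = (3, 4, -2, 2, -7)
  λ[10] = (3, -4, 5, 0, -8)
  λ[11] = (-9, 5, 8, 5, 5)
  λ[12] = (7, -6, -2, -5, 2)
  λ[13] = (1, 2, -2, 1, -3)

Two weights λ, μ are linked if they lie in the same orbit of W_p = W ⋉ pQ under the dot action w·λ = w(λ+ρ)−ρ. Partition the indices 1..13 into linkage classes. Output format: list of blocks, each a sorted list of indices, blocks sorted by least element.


Cartan matrix: type D_5 (|W|=1920); un-permuting the 5 rows.

W_13-reps of the 13 weights in Ā_13 (same 5-coord order as C):

  [1] (1, 1, 0, 5, 3);  [2] (0, 4, 1, 2, 0);  [3] (1, 1, 0, 5, 3);  [4] (1, 1, 1, 2, 2);  [5] (2, 1, 1, 1, 3);  [6] (4, 0, 1, 2, 0);  [7] (1, 1, 1, 2, 2);  [8] (2, 1, 1, 1, 3);  [9] (1, 1, 1, 3, 4);  [10] (1, 1, 0, 5, 3);  [11] (0, 4, 1, 2, 0);  [12] (1, 1, 1, 2, 2);  [13] (1, 1, 1, 2, 2)

These 13 weights hit 6 W_13-dot-orbits; sizes (3, 2, 4, 2, 1, 1):

[[1, 3, 10], [2, 11], [4, 7, 12, 13], [5, 8], [6], [9]]


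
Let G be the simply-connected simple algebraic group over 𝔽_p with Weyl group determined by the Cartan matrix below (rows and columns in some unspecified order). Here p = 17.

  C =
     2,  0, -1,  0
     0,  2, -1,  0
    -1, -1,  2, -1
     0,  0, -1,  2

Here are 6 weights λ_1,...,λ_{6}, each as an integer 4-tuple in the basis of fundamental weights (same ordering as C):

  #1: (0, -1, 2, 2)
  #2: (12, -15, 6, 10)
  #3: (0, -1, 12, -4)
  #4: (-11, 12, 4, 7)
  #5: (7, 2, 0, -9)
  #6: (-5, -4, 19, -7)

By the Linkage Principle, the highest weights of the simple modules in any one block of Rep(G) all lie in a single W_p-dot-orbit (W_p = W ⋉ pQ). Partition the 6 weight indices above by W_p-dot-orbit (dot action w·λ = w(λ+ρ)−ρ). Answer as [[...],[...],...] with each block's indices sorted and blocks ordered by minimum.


Type D_4, rank 4, |W|=192; reorder rows/cols to standard.

Folding the 6 weights λ_j+ρ into Ā_17 (reps in the given 4-coord order):

  1: (1, 0, 3, 3);  2: (1, 0, 3, 3);  3: (1, 0, 3, 3);  4: (1, 4, 3, 1);  5: (1, 4, 3, 1);  6: (1, 0, 3, 3)

2 distinct reps among the 6 weights ⇒ 2 W_17-linkage classes:

[[1, 2, 3, 6], [4, 5]]


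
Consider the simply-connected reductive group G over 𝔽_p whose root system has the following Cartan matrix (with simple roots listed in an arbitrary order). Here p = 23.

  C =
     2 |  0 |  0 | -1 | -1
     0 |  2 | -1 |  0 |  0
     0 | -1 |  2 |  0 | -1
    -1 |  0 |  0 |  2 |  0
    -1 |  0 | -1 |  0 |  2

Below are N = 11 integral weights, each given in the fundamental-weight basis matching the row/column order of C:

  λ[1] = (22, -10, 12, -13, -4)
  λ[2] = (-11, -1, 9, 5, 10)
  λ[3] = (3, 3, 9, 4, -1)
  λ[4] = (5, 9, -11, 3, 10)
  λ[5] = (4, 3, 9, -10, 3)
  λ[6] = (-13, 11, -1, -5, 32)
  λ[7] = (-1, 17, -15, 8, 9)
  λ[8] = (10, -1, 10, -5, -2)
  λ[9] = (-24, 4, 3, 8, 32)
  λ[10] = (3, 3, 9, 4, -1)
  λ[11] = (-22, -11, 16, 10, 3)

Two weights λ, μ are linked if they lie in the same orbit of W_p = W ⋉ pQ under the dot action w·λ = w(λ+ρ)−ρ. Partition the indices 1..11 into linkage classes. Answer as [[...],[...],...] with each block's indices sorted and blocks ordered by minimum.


Cartan matrix: type A_5 (|W|=720); un-permuting the 5 rows.

Folding the 11 weights λ_j+ρ into Ā_23 (reps in the given 5-coord order):

  λ_1 → (8, 1, 0, 2, 3)
  λ_2 → (6, 0, 10, 4, 1)
  λ_3 → (4, 4, 10, 5, 0)
  λ_4 → (6, 0, 10, 4, 1)
  λ_5 → (4, 4, 10, 5, 0)
  λ_6 → (6, 0, 10, 4, 1)
  λ_7 → (4, 4, 10, 5, 0)
  λ_8 → (6, 0, 10, 4, 1)
  λ_9 → (4, 4, 10, 5, 0)
  λ_10 → (4, 4, 10, 5, 0)
  λ_11 → (6, 0, 10, 4, 1)

Grouping the 11 weights by Ā_23-representative: 3 linkage classes.

[[1], [2, 4, 6, 8, 11], [3, 5, 7, 9, 10]]


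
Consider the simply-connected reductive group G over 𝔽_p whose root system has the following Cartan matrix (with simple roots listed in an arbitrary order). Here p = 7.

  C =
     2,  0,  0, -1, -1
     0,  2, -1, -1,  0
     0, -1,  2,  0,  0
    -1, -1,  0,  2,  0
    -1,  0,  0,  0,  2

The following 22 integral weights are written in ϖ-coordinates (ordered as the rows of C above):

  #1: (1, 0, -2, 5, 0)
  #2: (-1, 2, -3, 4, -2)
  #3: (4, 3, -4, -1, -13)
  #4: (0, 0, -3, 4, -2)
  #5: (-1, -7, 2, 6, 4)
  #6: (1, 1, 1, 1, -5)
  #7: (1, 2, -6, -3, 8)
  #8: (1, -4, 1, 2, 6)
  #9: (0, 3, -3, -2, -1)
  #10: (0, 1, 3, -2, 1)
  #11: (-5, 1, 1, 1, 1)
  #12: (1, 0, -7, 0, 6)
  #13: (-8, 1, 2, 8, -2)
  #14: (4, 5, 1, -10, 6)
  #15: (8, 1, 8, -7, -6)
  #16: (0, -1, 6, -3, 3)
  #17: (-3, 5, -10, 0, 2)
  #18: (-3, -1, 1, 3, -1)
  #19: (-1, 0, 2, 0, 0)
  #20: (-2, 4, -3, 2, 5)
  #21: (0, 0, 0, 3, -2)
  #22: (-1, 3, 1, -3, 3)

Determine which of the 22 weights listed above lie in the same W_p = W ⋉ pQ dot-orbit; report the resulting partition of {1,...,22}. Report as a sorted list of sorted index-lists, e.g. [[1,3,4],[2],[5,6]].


Type A_5, rank 5, |W|=720; reorder rows/cols to standard.

W_7-reps of the 22 weights in Ā_7 (same 5-coord order as C):

    1: (0, 1, 1, 4, 1)
    2: (0, 1, 1, 4, 1)
    3: (0, 1, 2, 1, 0)
    4: (0, 1, 1, 4, 1)
    5: (0, 1, 2, 1, 0)
    6: (2, 2, 1, 0, 1)
    7: (0, 0, 2, 2, 2)
    8: (0, 0, 2, 2, 2)
    9: (0, 1, 2, 1, 0)
    10: (0, 1, 3, 1, 1)
    11: (0, 0, 2, 2, 2)
    12: (2, 2, 1, 0, 1)
    13: (0, 1, 2, 1, 0)
    14: (2, 2, 1, 0, 1)
    15: (0, 0, 2, 2, 2)
    16: (0, 1, 2, 1, 0)
    17: (0, 1, 3, 1, 1)
    18: (0, 0, 2, 2, 2)
    19: (0, 1, 3, 1, 1)
    20: (0, 1, 3, 1, 1)
    21: (0, 1, 1, 4, 1)
    22: (2, 2, 1, 0, 1)

The 22 indices split into 5 linkage classes (same alcove rep ⇔ same W_7-dot-orbit):

[[1, 2, 4, 21], [3, 5, 9, 13, 16], [6, 12, 14, 22], [7, 8, 11, 15, 18], [10, 17, 19, 20]]


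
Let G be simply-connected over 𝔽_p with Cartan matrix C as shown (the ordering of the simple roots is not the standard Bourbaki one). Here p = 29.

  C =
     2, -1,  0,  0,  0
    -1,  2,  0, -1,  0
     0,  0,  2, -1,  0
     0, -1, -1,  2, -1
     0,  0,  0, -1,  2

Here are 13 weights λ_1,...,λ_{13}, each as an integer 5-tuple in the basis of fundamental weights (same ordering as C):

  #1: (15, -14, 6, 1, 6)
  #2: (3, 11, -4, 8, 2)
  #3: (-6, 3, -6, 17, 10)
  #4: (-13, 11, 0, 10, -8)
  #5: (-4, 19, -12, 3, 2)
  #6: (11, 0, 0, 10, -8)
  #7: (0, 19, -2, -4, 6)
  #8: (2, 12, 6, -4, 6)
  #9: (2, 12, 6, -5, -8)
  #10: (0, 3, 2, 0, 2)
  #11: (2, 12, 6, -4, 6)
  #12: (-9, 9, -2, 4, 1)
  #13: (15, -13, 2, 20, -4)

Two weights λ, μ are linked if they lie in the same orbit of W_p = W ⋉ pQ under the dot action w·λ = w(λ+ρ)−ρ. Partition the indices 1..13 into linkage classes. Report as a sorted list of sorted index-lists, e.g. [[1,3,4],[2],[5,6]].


Dynkin diagram of C (from the 8 off-diagonal −1 entries): D_5.

W_29-reps of the 13 weights in Ā_29 (same 5-coord order as C):

  1: (3, 2, 4, 3, 4);  2: (1, 4, 3, 1, 3);  3: (12, 0, 1, 4, 7);  4: (12, 0, 1, 4, 7);  5: (3, 2, 4, 3, 4);  6: (12, 0, 1, 4, 7);  7: (1, 4, 3, 1, 3);  8: (3, 2, 4, 3, 4);  9: (3, 2, 4, 3, 4);  10: (1, 4, 3, 1, 3);  11: (3, 2, 4, 3, 4);  12: (8, 2, 1, 4, 2);  13: (1, 4, 3, 1, 3)

4 distinct reps among the 13 weights ⇒ 4 W_29-linkage classes:

[[1, 5, 8, 9, 11], [2, 7, 10, 13], [3, 4, 6], [12]]


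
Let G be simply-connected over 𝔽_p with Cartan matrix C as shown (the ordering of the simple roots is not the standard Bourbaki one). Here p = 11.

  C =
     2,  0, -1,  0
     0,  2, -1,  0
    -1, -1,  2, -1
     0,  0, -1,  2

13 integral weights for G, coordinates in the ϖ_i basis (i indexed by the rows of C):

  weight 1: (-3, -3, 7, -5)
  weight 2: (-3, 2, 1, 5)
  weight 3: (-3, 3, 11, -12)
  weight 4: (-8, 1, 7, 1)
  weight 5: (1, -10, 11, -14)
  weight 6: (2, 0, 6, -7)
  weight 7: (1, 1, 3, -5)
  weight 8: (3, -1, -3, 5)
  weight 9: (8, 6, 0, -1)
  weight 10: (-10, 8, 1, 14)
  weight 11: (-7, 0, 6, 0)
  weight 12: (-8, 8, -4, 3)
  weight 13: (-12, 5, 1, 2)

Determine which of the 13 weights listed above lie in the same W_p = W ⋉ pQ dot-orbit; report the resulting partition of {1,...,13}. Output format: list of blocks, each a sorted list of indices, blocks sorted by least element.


D_4 Cartan matrix, 4 simple roots permuted; ρ=(1,1,1,1).

Alcove-folded reps (p=11, 13 weights, presented ϖ-order):

  λ_1 → (2, 2, 0, 4) · λ_2 → (2, 3, 0, 6) · λ_3 → (3, 1, 0, 6) · λ_4 → (6, 1, 1, 1) · λ_5 → (6, 1, 1, 1) · λ_6 → (3, 1, 0, 6) · λ_7 → (2, 2, 0, 4) · λ_8 → (2, 2, 0, 4) · λ_9 → (3, 1, 0, 6) · λ_10 → (2, 2, 0, 4) · λ_11 → (6, 1, 1, 1) · λ_12 → (3, 1, 0, 6) · λ_13 → (2, 3, 0, 6)

Linkage partition of the 13 weights (4 classes, p=11):

[[1, 7, 8, 10], [2, 13], [3, 6, 9, 12], [4, 5, 11]]


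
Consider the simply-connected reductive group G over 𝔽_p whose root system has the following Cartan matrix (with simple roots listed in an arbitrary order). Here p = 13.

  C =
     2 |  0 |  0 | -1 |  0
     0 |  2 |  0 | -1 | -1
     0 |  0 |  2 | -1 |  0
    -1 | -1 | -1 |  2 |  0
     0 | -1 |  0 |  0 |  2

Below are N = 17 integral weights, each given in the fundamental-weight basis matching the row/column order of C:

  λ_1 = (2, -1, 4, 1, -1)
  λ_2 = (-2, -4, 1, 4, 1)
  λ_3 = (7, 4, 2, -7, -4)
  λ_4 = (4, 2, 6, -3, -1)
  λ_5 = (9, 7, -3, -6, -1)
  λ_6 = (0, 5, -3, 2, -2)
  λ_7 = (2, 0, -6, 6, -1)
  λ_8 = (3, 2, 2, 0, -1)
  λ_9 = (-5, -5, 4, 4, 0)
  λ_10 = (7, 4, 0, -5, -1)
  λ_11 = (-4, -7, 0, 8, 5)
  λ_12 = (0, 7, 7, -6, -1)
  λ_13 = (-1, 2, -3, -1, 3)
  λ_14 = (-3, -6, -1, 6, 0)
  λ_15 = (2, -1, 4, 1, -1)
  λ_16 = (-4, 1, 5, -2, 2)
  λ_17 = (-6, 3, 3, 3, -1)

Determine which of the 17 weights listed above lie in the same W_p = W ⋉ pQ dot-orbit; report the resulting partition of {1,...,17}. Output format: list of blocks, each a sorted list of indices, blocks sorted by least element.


D_5 Cartan matrix, 5 simple roots permuted; ρ=(1,1,1,1,1).

Folding the 17 weights λ_j+ρ into Ā_13 (reps in the given 5-coord order):

    λ_1+ρ ↦ (3, 0, 5, 2, 0)
    λ_2+ρ ↦ (1, 2, 2, 1, 1)
    λ_3+ρ ↦ (1, 2, 2, 1, 1)
    λ_4+ρ ↦ (3, 0, 5, 2, 0)
    λ_5+ρ ↦ (3, 0, 5, 2, 0)
    λ_6+ρ ↦ (1, 2, 2, 1, 1)
    λ_7+ρ ↦ (3, 0, 5, 2, 0)
    λ_8+ρ ↦ (4, 1, 3, 1, 0)
    λ_9+ρ ↦ (1, 2, 2, 1, 1)
    λ_10+ρ ↦ (4, 1, 3, 1, 0)
    λ_11+ρ ↦ (3, 3, 1, 0, 0)
    λ_12+ρ ↦ (4, 1, 3, 1, 0)
    λ_13+ρ ↦ (2, 1, 0, 0, 4)
    λ_14+ρ ↦ (2, 1, 0, 0, 4)
    λ_15+ρ ↦ (3, 0, 5, 2, 0)
    λ_16+ρ ↦ (1, 2, 2, 1, 1)
    λ_17+ρ ↦ (4, 1, 3, 1, 0)

The 17 indices split into 5 linkage classes (same alcove rep ⇔ same W_13-dot-orbit):

[[1, 4, 5, 7, 15], [2, 3, 6, 9, 16], [8, 10, 12, 17], [11], [13, 14]]


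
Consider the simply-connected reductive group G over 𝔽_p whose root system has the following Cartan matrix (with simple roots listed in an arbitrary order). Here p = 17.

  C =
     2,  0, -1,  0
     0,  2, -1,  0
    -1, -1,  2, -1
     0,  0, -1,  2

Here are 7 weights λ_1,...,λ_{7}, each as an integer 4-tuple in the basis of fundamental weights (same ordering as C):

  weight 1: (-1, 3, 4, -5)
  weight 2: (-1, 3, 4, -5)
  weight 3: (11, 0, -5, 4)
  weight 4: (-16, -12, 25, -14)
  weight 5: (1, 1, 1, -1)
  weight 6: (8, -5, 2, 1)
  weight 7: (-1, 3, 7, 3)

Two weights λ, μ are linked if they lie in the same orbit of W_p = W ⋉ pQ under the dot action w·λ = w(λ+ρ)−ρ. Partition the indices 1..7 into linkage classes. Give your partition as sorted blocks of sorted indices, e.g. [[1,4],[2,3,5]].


Type D_4, rank 4, |W|=192; reorder rows/cols to standard.

Folding the 7 weights λ_j+ρ into Ā_17 (reps in the given 4-coord order):

  1: (0, 4, 1, 4) · 2: (0, 4, 1, 4) · 3: (8, 3, 1, 1) · 4: (2, 2, 2, 0) · 5: (2, 2, 2, 0) · 6: (8, 3, 1, 1) · 7: (0, 4, 1, 4)

Linkage partition of the 7 weights (3 classes, p=17):

[[1, 2, 7], [3, 6], [4, 5]]


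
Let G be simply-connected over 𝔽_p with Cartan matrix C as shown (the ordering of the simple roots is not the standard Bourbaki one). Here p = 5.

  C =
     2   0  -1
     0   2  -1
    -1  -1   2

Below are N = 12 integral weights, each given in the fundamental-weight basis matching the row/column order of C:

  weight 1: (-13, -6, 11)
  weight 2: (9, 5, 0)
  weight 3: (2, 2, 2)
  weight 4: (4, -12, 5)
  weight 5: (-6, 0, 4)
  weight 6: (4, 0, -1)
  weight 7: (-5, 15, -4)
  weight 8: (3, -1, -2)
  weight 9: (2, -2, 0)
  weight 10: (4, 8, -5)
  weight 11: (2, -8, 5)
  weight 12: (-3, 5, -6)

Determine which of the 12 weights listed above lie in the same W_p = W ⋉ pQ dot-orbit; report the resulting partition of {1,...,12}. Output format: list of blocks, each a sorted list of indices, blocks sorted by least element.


C ↔ A_3 under row/col permutation; |W(A_3)| = 24.

Folding the 12 weights λ_j+ρ into Ā_5 (reps in the given 3-coord order):

  [1] (0, 3, 0)
  [2] (3, 1, 0)
  [3] (1, 1, 1)
  [4] (4, 0, 0)
  [5] (4, 0, 0)
  [6] (4, 0, 0)
  [7] (1, 1, 1)
  [8] (3, 1, 0)
  [9] (3, 1, 0)
  [10] (4, 0, 0)
  [11] (1, 1, 1)
  [12] (3, 1, 0)

Partition of {1..12} into 4 W_5-dot-orbits:

[[1], [2, 8, 9, 12], [3, 7, 11], [4, 5, 6, 10]]


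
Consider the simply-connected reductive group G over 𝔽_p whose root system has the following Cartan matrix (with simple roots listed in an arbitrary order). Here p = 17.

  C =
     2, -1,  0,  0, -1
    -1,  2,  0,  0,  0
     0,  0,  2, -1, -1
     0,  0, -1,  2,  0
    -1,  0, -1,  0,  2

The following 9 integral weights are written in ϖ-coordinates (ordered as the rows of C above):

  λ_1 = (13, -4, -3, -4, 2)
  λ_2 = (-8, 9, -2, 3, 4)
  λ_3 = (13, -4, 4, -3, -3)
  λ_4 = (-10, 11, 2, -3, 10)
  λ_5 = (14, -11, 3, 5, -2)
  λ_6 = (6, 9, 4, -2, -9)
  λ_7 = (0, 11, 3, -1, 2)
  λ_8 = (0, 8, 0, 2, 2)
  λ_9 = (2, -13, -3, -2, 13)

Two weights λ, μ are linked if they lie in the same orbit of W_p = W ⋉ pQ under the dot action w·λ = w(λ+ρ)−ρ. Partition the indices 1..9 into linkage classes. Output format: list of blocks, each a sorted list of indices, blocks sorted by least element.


A_5 Cartan matrix, 5 simple roots permuted; ρ=(1,1,1,1,1).

Folding the 9 weights λ_j+ρ into Ā_17 (reps in the given 5-coord order):

    1: (9, 3, 1, 2, 2)
    2: (4, 3, 2, 1, 1)
    3: (9, 3, 1, 2, 2)
    4: (9, 3, 1, 2, 2)
    5: (4, 3, 2, 1, 1)
    6: (1, 9, 1, 3, 3)
    7: (1, 9, 1, 3, 3)
    8: (1, 9, 1, 3, 3)
    9: (9, 3, 1, 2, 2)

Linkage partition of the 9 weights (3 classes, p=17):

[[1, 3, 4, 9], [2, 5], [6, 7, 8]]


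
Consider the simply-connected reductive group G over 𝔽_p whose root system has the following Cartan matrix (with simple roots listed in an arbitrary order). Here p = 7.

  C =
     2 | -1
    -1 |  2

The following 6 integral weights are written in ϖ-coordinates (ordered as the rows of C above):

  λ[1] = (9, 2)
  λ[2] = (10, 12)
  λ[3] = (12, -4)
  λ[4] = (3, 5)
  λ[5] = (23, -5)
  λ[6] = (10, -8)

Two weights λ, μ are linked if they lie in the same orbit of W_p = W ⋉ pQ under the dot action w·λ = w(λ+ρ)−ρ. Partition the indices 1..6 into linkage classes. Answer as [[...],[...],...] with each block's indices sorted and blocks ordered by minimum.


Cartan matrix: type A_2 (|W|=6); un-permuting the 2 rows.

Alcove-folded reps (p=7, 6 weights, presented ϖ-order):

    λ_1+ρ ↦ (1, 3)
    λ_2+ρ ↦ (1, 3)
    λ_3+ρ ↦ (1, 3)
    λ_4+ρ ↦ (1, 3)
    λ_5+ρ ↦ (1, 3)
    λ_6+ρ ↦ (0, 3)

Grouping the 6 weights by Ā_7-representative: 2 linkage classes.

[[1, 2, 3, 4, 5], [6]]
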